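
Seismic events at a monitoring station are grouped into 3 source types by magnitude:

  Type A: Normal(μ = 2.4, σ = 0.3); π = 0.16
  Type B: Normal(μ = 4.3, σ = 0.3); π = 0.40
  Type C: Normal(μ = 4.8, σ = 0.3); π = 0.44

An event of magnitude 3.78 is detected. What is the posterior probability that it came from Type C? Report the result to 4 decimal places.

0.0150

Apply Bayes' rule: the posterior for each component is proportional to its prior times its likelihood at x.
Evaluate each component's likelihood at the observed value:
  L_A = (1/(0.3·√(2π)))·exp(−(3.78−2.4)²/(2·0.3²)) = 1.329808·exp(-10.58000) = 3.38028e-05
  L_B = (1/(0.3·√(2π)))·exp(−(3.78−4.3)²/(2·0.3²)) = 1.329808·exp(-1.50222) = 0.296062
  L_C = (1/(0.3·√(2π)))·exp(−(3.78−4.8)²/(2·0.3²)) = 1.329808·exp(-5.78000) = 0.0041074
Multiply by the mixture weights:
  w_A·L_A = 0.16 × 3.38028e-05 = 5.40845e-06
  w_B·L_B = 0.40 × 0.296062 = 0.118425
  w_C·L_C = 0.44 × 0.0041074 = 0.00180725
Evidence: 5.40845e-06 + 0.118425 + 0.00180725 = 0.120237
P(Type C | x) ≈ 0.0150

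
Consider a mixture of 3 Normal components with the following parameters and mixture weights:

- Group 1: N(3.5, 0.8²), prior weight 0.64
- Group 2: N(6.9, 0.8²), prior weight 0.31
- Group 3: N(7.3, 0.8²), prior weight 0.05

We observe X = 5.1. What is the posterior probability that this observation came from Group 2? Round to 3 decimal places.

Apply Bayes' rule: the posterior for each component is proportional to its prior times its likelihood at x.
Evaluate each component's likelihood at the observed value:
  L_1 = (1/(0.8·√(2π)))·exp(−(5.1−3.5)²/(2·0.8²)) = 0.498678·exp(-2.00000) = 0.0674887
  L_2 = (1/(0.8·√(2π)))·exp(−(5.1−6.9)²/(2·0.8²)) = 0.498678·exp(-2.53125) = 0.0396746
  L_3 = (1/(0.8·√(2π)))·exp(−(5.1−7.3)²/(2·0.8²)) = 0.498678·exp(-3.78125) = 0.011367
Unnormalised posteriors:
  π_1·L_1 = 0.64 × 0.0674887 = 0.0431928
  π_2·L_2 = 0.31 × 0.0396746 = 0.0122991
  π_3·L_3 = 0.05 × 0.011367 = 0.000568348
Sum: 0.0431928 + 0.0122991 + 0.000568348 = 0.0560602
Responsibility of Group 2: 0.0122991 / 0.0560602 ≈ 0.219

0.219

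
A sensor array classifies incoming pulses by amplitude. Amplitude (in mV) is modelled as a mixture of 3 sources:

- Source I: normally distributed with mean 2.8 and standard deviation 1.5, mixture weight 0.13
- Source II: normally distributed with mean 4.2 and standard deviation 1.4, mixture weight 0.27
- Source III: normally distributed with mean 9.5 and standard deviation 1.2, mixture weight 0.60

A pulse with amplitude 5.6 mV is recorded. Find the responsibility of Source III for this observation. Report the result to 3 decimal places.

0.019

P(component k | x) = w_k·f_k(x) / marginal(x), where marginal(x) = Σ_j w_j·f_j(x).
Component likelihoods at x = 5.6 mV:
  f_I = 0.0465781
  f_II = 0.172836
  f_III = 0.00169087
Multiply by the mixture weights:
  w_I·f_I = 0.13 × 0.0465781 = 0.00605515
  w_II·f_II = 0.27 × 0.172836 = 0.0466658
  w_III·f_III = 0.60 × 0.00169087 = 0.00101452
Denominator: 0.00605515 + 0.0466658 + 0.00101452 = 0.0537355
So the posterior for Source III is 0.00101452 / 0.0537355 ≈ 0.019.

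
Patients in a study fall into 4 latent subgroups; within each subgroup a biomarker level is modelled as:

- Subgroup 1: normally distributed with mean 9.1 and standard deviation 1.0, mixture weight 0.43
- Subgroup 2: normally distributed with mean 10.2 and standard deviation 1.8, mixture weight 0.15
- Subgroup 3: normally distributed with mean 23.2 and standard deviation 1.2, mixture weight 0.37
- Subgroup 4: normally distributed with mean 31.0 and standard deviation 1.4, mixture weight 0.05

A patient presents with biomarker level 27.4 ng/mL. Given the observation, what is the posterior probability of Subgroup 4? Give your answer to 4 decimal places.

Apply Bayes' rule: the posterior for each component is proportional to its prior times its likelihood at x.
Evaluate each component's likelihood at the observed value:
  L_1 = (1/(1.0·√(2π)))·exp(−(27.4−9.1)²/(2·1.0²)) = 0.398942·exp(-167.44500) = 7.594e-74
  L_2 = (1/(1.8·√(2π)))·exp(−(27.4−10.2)²/(2·1.8²)) = 0.221635·exp(-45.65432) = 3.29775e-21
  L_3 = (1/(1.2·√(2π)))·exp(−(27.4−23.2)²/(2·1.2²)) = 0.332452·exp(-6.12500) = 0.000727236
  L_4 = (1/(1.4·√(2π)))·exp(−(27.4−31.0)²/(2·1.4²)) = 0.284959·exp(-3.30612) = 0.010446
Unnormalised posteriors:
  π_1·L_1 = 0.43 × 7.594e-74 = 3.26542e-74
  π_2·L_2 = 0.15 × 3.29775e-21 = 4.94663e-22
  π_3·L_3 = 0.37 × 0.000727236 = 0.000269077
  π_4·L_4 = 0.05 × 0.010446 = 0.000522302
Normaliser: 3.26542e-74 + 4.94663e-22 + 0.000269077 + 0.000522302 = 0.000791379
P(Subgroup 4 | data) = 0.000522302 / 0.000791379 ≈ 0.6600

0.6600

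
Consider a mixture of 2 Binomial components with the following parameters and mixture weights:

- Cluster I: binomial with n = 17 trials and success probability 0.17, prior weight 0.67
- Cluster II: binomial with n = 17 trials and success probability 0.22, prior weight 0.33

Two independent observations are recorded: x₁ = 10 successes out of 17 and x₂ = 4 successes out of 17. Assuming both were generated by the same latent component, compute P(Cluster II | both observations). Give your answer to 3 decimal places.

Posterior ∝ prior × likelihood, so P(k | x) ∝ w_k f_k(x); normalise over all components.
Since both observations come from the same component, the likelihood for component k is f_k(x₁)·f_k(x₂).
  p_I = [0.000106392] × [0.176355] = 1.87628e-05
  p_II = [0.000907327] × [0.220545] = 0.000200107
Prior × likelihood for each component:
  w_I·p_I = 0.67 × 1.87628e-05 = 1.25711e-05
  w_II·p_II = 0.33 × 0.000200107 = 6.60352e-05
Denominator: 1.25711e-05 + 6.60352e-05 = 7.86063e-05
So the posterior for Cluster II is 6.60352e-05 / 7.86063e-05 ≈ 0.840.

0.840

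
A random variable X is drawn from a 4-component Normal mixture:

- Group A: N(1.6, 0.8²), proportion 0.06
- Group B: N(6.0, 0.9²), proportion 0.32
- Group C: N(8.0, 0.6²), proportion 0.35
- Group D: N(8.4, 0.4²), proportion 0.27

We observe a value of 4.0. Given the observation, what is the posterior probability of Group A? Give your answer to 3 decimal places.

0.027

By Bayes' theorem, P(k | x) = π_k f_k(x) / Σ_j π_j f_j(x).
Evaluate each component's likelihood at the observed value:
  p_A = (1/(0.8·√(2π)))·exp(−(4.0−1.6)²/(2·0.8²)) = 0.498678·exp(-4.50000) = 0.00553981
  p_B = (1/(0.9·√(2π)))·exp(−(4.0−6.0)²/(2·0.9²)) = 0.443269·exp(-2.46914) = 0.0375263
  p_C = (1/(0.6·√(2π)))·exp(−(4.0−8.0)²/(2·0.6²)) = 0.664904·exp(-22.22222) = 1.48515e-10
  p_D = (1/(0.4·√(2π)))·exp(−(4.0−8.4)²/(2·0.4²)) = 0.997356·exp(-60.50000) = 5.29705e-27
Unnormalised posteriors:
  π_A·p_A = 0.06 × 0.00553981 = 0.000332389
  π_B·p_B = 0.32 × 0.0375263 = 0.0120084
  π_C·p_C = 0.35 × 1.48515e-10 = 5.19803e-11
  π_D·p_D = 0.27 × 5.29705e-27 = 1.4302e-27
Marginal: 0.000332389 + 0.0120084 + 5.19803e-11 + 1.4302e-27 = 0.0123408
P(Group A | data) ≈ 0.027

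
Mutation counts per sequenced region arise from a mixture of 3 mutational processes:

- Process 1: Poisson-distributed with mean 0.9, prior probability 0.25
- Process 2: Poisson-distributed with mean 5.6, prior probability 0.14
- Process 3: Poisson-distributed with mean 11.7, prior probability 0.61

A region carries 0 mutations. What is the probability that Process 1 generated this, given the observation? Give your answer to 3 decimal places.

Apply Bayes' rule: the posterior for each component is proportional to its prior times its likelihood at x.
Poisson probabilities:
  L_1 = 0.40657
  L_2 = 0.00369786
  L_3 = 8.29382e-06
Multiply by the mixture weights:
  w_1·L_1 = 0.25 × 0.40657 = 0.101642
  w_2·L_2 = 0.14 × 0.00369786 = 0.000517701
  w_3·L_3 = 0.61 × 8.29382e-06 = 5.05923e-06
Marginal: 0.101642 + 0.000517701 + 5.05923e-06 = 0.102165
P(Process 1 | 0 mutations) ≈ 0.995

0.995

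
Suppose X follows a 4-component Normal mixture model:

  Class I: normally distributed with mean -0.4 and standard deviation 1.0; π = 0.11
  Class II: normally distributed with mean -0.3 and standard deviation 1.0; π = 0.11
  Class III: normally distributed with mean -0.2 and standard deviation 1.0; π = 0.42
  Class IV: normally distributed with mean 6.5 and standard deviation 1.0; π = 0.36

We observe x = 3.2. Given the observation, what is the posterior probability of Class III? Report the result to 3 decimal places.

By Bayes' theorem, P(k | x) = w_k f_k(x) / Σ_j w_j f_j(x).
Evaluate each component's likelihood at the observed value:
  L_I = 0.000611902
  L_II = 0.000872683
  L_III = 0.00123222
  L_IV = 0.00172257
Multiply by the mixture weights:
  w_I·L_I = 0.11 × 0.000611902 = 6.73092e-05
  w_II·L_II = 0.11 × 0.000872683 = 9.59951e-05
  w_III·L_III = 0.42 × 0.00123222 = 0.000517532
  w_IV·L_IV = 0.36 × 0.00172257 = 0.000620125
Marginal: 6.73092e-05 + 9.59951e-05 + 0.000517532 + 0.000620125 = 0.00130096
P(Class III | 3.2) ≈ 0.398

0.398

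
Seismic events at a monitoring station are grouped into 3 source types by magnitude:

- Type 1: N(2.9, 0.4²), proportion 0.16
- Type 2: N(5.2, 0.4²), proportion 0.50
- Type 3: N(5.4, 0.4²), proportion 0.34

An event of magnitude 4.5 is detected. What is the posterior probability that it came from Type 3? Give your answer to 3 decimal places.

0.200

By Bayes' theorem, P(k | x) = P(Z=k) f_k(x) / Σ_j P(Z=j) f_j(x).
Normal densities:
  L_1 = 0.000334576
  L_2 = 0.215693
  L_3 = 0.0793491
Multiply by the mixture weights:
  P(Z=1)·L_1 = 0.16 × 0.000334576 = 5.35321e-05
  P(Z=2)·L_2 = 0.50 × 0.215693 = 0.107847
  P(Z=3)·L_3 = 0.34 × 0.0793491 = 0.0269787
Marginal: 5.35321e-05 + 0.107847 + 0.0269787 = 0.134879
Responsibility of Type 3: 0.0269787 / 0.134879 ≈ 0.200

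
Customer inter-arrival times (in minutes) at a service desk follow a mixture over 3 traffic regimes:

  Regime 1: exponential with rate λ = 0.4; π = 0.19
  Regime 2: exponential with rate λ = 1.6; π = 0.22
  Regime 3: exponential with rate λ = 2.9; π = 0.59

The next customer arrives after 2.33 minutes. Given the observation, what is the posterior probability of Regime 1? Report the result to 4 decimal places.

0.7412

The responsibility of component k is π_k f_k(x) divided by Σ_j π_j f_j(x).
Component likelihoods at x = 2.33 minutes:
  f_1 = 0.157506
  f_2 = 0.0384654
  f_3 = 0.00337187
Unnormalised posteriors:
  π_1·f_1 = 0.19 × 0.157506 = 0.0299262
  π_2·f_2 = 0.22 × 0.0384654 = 0.00846239
  π_3·f_3 = 0.59 × 0.00337187 = 0.0019894
Normaliser: 0.0299262 + 0.00846239 + 0.0019894 = 0.040378
P(Regime 1 | 2.33 minutes) ≈ 0.7412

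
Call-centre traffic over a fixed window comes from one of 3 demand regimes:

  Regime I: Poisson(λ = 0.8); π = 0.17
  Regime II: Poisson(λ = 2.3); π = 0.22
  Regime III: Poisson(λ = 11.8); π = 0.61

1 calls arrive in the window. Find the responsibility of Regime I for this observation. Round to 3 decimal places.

0.546

Apply Bayes' rule: the posterior for each component is proportional to its prior times its likelihood at x.
Evaluate each component's likelihood at the observed value:
  f_I = e^(−0.8)·0.8^1/1! = 0.359463
  f_II = e^(−2.3)·2.3^1/1! = 0.230595
  f_III = e^(−11.8)·11.8^1/1! = 8.85538e-05
Unnormalised posteriors:
  π_I·f_I = 0.17 × 0.359463 = 0.0611087
  π_II·f_II = 0.22 × 0.230595 = 0.050731
  π_III·f_III = 0.61 × 8.85538e-05 = 5.40178e-05
Evidence: 0.0611087 + 0.050731 + 5.40178e-05 = 0.111894
P(Regime I | the observation) ≈ 0.546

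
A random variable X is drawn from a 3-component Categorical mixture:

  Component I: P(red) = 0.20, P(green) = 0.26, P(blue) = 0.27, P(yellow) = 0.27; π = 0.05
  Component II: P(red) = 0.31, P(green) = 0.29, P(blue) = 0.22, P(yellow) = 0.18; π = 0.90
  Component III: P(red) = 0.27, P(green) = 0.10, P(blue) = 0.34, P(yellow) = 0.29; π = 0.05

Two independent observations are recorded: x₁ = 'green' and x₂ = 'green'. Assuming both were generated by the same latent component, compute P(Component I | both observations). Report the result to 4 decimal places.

0.0425

The responsibility of component k is w_k f_k(x) divided by Σ_j w_j f_j(x).
Since both observations come from the same component, the likelihood for component k is f_k(x₁)·f_k(x₂).
  L_I = [0.26] × [0.26] = 0.0676
  L_II = [0.29] × [0.29] = 0.0841
  L_III = [0.1] × [0.1] = 0.01
Multiply by the mixture weights:
  w_I·L_I = 0.05 × 0.0676 = 0.00338
  w_II·L_II = 0.90 × 0.0841 = 0.07569
  w_III·L_III = 0.05 × 0.01 = 0.0005
Marginal: 0.00338 + 0.07569 + 0.0005 = 0.07957
Responsibility of Component I: 0.00338 / 0.07957 ≈ 0.0425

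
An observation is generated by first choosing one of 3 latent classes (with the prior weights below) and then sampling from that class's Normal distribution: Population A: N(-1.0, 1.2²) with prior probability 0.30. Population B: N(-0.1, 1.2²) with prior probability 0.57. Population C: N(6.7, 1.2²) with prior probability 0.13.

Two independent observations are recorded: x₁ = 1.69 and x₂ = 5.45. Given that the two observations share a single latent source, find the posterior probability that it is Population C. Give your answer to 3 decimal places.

0.744

P(component k | x) = P(Z=k)·f_k(x) / marginal(x), where marginal(x) = Σ_j P(Z=j)·f_j(x).
Since both observations come from the same component, the likelihood for component k is f_k(x₁)·f_k(x₂).
  f_A = [(1/(1.2·√(2π)))·exp(−(1.69−-1.0)²/(2·1.2²)) = 0.332452·exp(-2.51253) = 0.0269494] × [1.77096e-07] = 4.77263e-09
  f_B = [(1/(1.2·√(2π)))·exp(−(1.69−-0.1)²/(2·1.2²)) = 0.332452·exp(-1.11253) = 0.109285] × [7.53032e-06] = 8.22952e-07
  f_C = [(1/(1.2·√(2π)))·exp(−(1.69−6.7)²/(2·1.2²)) = 0.332452·exp(-8.71531) = 5.45402e-05] × [0.193245] = 1.05396e-05
Multiply by the mixture weights:
  P(Z=A)·f_A = 0.30 × 4.77263e-09 = 1.43179e-09
  P(Z=B)·f_B = 0.57 × 8.22952e-07 = 4.69083e-07
  P(Z=C)·f_C = 0.13 × 1.05396e-05 = 1.37015e-06
Normaliser: 1.43179e-09 + 4.69083e-07 + 1.37015e-06 = 1.84067e-06
Responsibility of Population C: 1.37015e-06 / 1.84067e-06 ≈ 0.744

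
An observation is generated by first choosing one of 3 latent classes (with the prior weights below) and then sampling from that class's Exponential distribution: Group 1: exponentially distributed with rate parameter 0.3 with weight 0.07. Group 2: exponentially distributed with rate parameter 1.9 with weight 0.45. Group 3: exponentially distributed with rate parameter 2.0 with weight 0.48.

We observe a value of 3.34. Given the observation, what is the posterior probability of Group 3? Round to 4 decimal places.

P(component k | x) = P(Z=k)·f_k(x) / marginal(x), where marginal(x) = Σ_j P(Z=j)·f_j(x).
Exponential densities:
  L_1 = 0.110143
  L_2 = 0.00333212
  L_3 = 0.00251156
Weight by the priors:
  P(Z=1)·L_1 = 0.07 × 0.110143 = 0.00771003
  P(Z=2)·L_2 = 0.45 × 0.00333212 = 0.00149945
  P(Z=3)·L_3 = 0.48 × 0.00251156 = 0.00120555
Normaliser: 0.00771003 + 0.00149945 + 0.00120555 = 0.010415
So the posterior for Group 3 is 0.00120555 / 0.010415 ≈ 0.1158.

0.1158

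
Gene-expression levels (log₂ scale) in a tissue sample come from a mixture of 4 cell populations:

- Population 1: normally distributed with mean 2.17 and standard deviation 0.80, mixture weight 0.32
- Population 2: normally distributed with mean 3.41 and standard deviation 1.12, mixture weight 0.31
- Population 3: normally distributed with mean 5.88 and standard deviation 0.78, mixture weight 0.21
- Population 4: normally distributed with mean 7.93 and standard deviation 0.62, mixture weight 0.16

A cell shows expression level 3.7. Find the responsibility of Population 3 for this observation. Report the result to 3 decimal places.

0.016

By Bayes' theorem, P(k | x) = w_k f_k(x) / Σ_j w_j f_j(x).
Normal densities:
  f_1 = (1/(0.80·√(2π)))·exp(−(3.7−2.17)²/(2·0.80²)) = 0.498678·exp(-1.82883) = 0.0800885
  f_2 = (1/(1.12·√(2π)))·exp(−(3.7−3.41)²/(2·1.12²)) = 0.356198·exp(-0.03352) = 0.344456
  f_3 = (1/(0.78·√(2π)))·exp(−(3.7−5.88)²/(2·0.78²)) = 0.511464·exp(-3.90565) = 0.0102946
  f_4 = (1/(0.62·√(2π)))·exp(−(3.7−7.93)²/(2·0.62²)) = 0.643455·exp(-23.27380) = 5.02151e-11
Weight by the priors:
  w_1·f_1 = 0.32 × 0.0800885 = 0.0256283
  w_2·f_2 = 0.31 × 0.344456 = 0.106781
  w_3·f_3 = 0.21 × 0.0102946 = 0.00216188
  w_4·f_4 = 0.16 × 5.02151e-11 = 8.03441e-12
Denominator: 0.0256283 + 0.106781 + 0.00216188 + 8.03441e-12 = 0.134572
Responsibility of Population 3: 0.00216188 / 0.134572 ≈ 0.016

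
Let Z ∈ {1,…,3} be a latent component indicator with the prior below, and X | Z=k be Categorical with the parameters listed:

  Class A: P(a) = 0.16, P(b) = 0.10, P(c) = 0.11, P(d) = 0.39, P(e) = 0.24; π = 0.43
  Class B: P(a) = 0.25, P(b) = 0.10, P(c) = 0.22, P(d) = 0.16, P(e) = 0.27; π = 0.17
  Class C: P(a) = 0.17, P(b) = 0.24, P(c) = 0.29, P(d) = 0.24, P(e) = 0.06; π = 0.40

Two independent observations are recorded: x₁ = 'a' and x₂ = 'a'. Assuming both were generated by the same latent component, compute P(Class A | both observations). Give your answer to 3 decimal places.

Posterior ∝ prior × likelihood, so P(k | x) ∝ π_k f_k(x); normalise over all components.
Since both observations come from the same component, the likelihood for component k is f_k(x₁)·f_k(x₂).
  p_A = [P(a | comp) = 0.16] × [0.16] = 0.0256
  p_B = [P(a | comp) = 0.25] × [0.25] = 0.0625
  p_C = [P(a | comp) = 0.17] × [0.17] = 0.0289
Prior × likelihood for each component:
  π_A·p_A = 0.43 × 0.0256 = 0.011008
  π_B·p_B = 0.17 × 0.0625 = 0.010625
  π_C·p_C = 0.40 × 0.0289 = 0.01156
Evidence: 0.011008 + 0.010625 + 0.01156 = 0.033193
Responsibility of Class A: 0.011008 / 0.033193 ≈ 0.332

0.332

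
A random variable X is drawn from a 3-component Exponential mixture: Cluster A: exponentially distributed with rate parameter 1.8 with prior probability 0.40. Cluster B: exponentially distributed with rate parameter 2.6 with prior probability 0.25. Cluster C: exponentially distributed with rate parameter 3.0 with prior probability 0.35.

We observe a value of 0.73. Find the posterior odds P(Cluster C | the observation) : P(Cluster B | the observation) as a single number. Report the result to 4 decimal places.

Only the two components matter; the odds are (π_i f_i(x)) / (π_j f_j(x)).
Evaluate each component's likelihood at the observed value:
  f_A = 1.8·e^(−1.8·0.73) = 1.8·e^(−1.3140) = 0.483737
  f_B = 2.6·e^(−2.6·0.73) = 2.6·e^(−1.8980) = 0.389657
  f_C = 3.0·e^(−3.0·0.73) = 3.0·e^(−2.1900) = 0.33575
Posterior odds = (π_C·f_C) / (π_B·f_B) = (0.35·0.33575) / (0.25·0.389657) = 0.117513 / 0.0974142 ≈ 1.2063

1.2063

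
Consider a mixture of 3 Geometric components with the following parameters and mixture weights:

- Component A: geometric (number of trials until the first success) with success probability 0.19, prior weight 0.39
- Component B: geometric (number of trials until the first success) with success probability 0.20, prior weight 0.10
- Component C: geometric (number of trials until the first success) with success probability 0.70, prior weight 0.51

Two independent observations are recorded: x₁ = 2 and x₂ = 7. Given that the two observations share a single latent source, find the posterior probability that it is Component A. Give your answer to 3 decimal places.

0.783

Posterior ∝ prior × likelihood, so P(k | x) ∝ w_k f_k(x); normalise over all components.
Since both observations come from the same component, the likelihood for component k is f_k(x₁)·f_k(x₂).
  f_A = [0.1539] × [0.0536616] = 0.00825852
  f_B = [0.16] × [0.0524288] = 0.00838861
  f_C = [0.21] × [0.0005103] = 0.000107163
Weight by the priors:
  w_A·f_A = 0.39 × 0.00825852 = 0.00322082
  w_B·f_B = 0.10 × 0.00838861 = 0.000838861
  w_C·f_C = 0.51 × 0.000107163 = 5.46531e-05
Normaliser: 0.00322082 + 0.000838861 + 5.46531e-05 = 0.00411434
Responsibility of Component A: 0.00322082 / 0.00411434 ≈ 0.783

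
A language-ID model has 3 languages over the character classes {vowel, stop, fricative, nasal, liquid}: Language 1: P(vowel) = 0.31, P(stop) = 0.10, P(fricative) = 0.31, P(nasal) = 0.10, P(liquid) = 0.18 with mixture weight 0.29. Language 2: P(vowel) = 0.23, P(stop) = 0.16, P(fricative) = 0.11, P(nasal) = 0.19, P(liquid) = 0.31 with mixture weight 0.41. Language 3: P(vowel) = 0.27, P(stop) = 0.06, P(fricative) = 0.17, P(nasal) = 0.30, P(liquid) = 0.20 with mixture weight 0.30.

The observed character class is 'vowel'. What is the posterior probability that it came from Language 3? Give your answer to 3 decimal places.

0.305

By Bayes' theorem, P(k | x) = π_k f_k(x) / Σ_j π_j f_j(x).
Categorical probabilities:
  p_1 = 0.31
  p_2 = 0.23
  p_3 = 0.27
Unnormalised posteriors:
  π_1·p_1 = 0.29 × 0.31 = 0.0899
  π_2·p_2 = 0.41 × 0.23 = 0.0943
  π_3·p_3 = 0.30 × 0.27 = 0.081
Marginal: 0.0899 + 0.0943 + 0.081 = 0.2652
P(Language 3 | x) = 0.081 / 0.2652 ≈ 0.305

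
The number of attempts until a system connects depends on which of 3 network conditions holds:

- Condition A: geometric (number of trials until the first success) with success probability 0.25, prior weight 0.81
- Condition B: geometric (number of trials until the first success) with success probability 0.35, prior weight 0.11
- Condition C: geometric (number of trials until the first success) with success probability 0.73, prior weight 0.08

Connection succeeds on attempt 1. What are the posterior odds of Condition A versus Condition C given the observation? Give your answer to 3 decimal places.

Only the two components matter; the odds are (π_i f_i(x)) / (π_j f_j(x)).
Evaluate each component's likelihood at the observed value:
  f_A = 0.25·(1−0.25)^0 = 0.25·1 = 0.25
  f_B = 0.35·(1−0.35)^0 = 0.35·1 = 0.35
  f_C = 0.73·(1−0.73)^0 = 0.73·1 = 0.73
Odds = (0.81/0.08) × (0.25/0.73) = 10.125 × 0.342466 ≈ 3.467

3.467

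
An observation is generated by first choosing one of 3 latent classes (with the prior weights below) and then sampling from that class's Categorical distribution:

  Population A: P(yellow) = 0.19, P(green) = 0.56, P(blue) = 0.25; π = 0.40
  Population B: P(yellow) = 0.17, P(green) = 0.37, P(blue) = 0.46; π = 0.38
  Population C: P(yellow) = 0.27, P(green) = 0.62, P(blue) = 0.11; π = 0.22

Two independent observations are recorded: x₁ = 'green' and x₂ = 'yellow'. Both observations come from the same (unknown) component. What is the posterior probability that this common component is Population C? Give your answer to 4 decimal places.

P(component k | x) = w_k·f_k(x) / marginal(x), where marginal(x) = Σ_j w_j·f_j(x).
Since both observations come from the same component, the likelihood for component k is f_k(x₁)·f_k(x₂).
  L_A = [0.56] × [0.19] = 0.1064
  L_B = [0.37] × [0.17] = 0.0629
  L_C = [0.62] × [0.27] = 0.1674
Prior × likelihood for each component:
  w_A·L_A = 0.40 × 0.1064 = 0.04256
  w_B·L_B = 0.38 × 0.0629 = 0.023902
  w_C·L_C = 0.22 × 0.1674 = 0.036828
Marginal: 0.04256 + 0.023902 + 0.036828 = 0.10329
P(Population C | x) = 0.036828 / 0.10329 ≈ 0.3565

0.3565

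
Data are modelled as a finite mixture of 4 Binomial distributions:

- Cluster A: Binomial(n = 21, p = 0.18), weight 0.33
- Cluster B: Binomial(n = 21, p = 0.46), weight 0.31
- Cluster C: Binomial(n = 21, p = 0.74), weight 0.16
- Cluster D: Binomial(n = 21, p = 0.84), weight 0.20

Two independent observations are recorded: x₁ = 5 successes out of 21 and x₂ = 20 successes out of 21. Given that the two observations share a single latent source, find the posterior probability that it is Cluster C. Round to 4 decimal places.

0.2309

Posterior ∝ prior × likelihood, so P(k | x) ∝ π_k f_k(x); normalise over all components.
Since both observations come from the same component, the likelihood for component k is f_k(x₁)·f_k(x₂).
  p_A = [C(21,5)·0.18^5·0.82^16 = 20349·0.000188957·0.0417851 = 0.160667] × [2.19525e-14] = 3.52704e-15
  p_B = [C(21,5)·0.46^5·0.54^16 = 20349·0.0205963·5.22757e-05 = 0.0219095] × [2.04066e-06] = 4.47097e-08
  p_C = [C(21,5)·0.74^5·0.26^16 = 20349·0.221901·4.36087e-10 = 1.96913e-06] × [0.0132381] = 2.60677e-08
  p_D = [C(21,5)·0.84^5·0.16^16 = 20349·0.418212·1.84467e-13 = 1.56985e-09] × [0.102784] = 1.61356e-10
Multiply by the mixture weights:
  π_A·p_A = 0.33 × 3.52704e-15 = 1.16392e-15
  π_B·p_B = 0.31 × 4.47097e-08 = 1.386e-08
  π_C·p_C = 0.16 × 2.60677e-08 = 4.17083e-09
  π_D·p_D = 0.20 × 1.61356e-10 = 3.22711e-11
Denominator: 1.16392e-15 + 1.386e-08 + 4.17083e-09 + 3.22711e-11 = 1.80631e-08
P(Cluster C | x) ≈ 0.2309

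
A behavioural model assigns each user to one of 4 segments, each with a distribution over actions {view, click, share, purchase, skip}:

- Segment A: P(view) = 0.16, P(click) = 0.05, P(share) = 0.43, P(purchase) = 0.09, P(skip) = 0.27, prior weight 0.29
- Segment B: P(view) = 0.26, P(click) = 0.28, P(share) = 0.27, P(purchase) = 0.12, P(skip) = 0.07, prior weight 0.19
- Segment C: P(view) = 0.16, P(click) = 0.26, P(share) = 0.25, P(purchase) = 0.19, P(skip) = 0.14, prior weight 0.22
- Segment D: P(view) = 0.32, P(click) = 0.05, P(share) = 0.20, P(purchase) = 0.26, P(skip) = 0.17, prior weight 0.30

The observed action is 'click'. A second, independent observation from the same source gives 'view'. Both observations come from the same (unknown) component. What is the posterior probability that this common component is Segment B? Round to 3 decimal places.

0.459

By Bayes' theorem, P(k | x) = π_k f_k(x) / Σ_j π_j f_j(x).
Since both observations come from the same component, the likelihood for component k is f_k(x₁)·f_k(x₂).
  f_A = [P(click | comp) = 0.05] × [0.16] = 0.008
  f_B = [P(click | comp) = 0.28] × [0.26] = 0.0728
  f_C = [P(click | comp) = 0.26] × [0.16] = 0.0416
  f_D = [P(click | comp) = 0.05] × [0.32] = 0.016
Prior × likelihood for each component:
  π_A·f_A = 0.29 × 0.008 = 0.00232
  π_B·f_B = 0.19 × 0.0728 = 0.013832
  π_C·f_C = 0.22 × 0.0416 = 0.009152
  π_D·f_D = 0.30 × 0.016 = 0.0048
Marginal: 0.00232 + 0.013832 + 0.009152 + 0.0048 = 0.030104
So the posterior for Segment B is 0.013832 / 0.030104 ≈ 0.459.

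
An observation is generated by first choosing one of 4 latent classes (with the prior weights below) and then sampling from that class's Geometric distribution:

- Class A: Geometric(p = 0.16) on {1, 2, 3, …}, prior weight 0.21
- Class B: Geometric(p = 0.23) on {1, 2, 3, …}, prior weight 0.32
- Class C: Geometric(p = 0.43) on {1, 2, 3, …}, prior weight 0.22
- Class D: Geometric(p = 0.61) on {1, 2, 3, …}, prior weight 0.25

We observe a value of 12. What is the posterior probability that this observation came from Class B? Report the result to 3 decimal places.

Apply Bayes' rule: the posterior for each component is proportional to its prior times its likelihood at x.
Geometric probabilities:
  L_A = 0.16·(1−0.16)^11 = 0.16·0.146917 = 0.0235067
  L_B = 0.23·(1−0.23)^11 = 0.23·0.0564154 = 0.0129756
  L_C = 0.43·(1−0.43)^11 = 0.43·0.00206359 = 0.000887344
  L_D = 0.61·(1−0.61)^11 = 0.61·3.17476e-05 = 1.9366e-05
Unnormalised posteriors:
  π_A·L_A = 0.21 × 0.0235067 = 0.00493641
  π_B·L_B = 0.32 × 0.0129756 = 0.00415218
  π_C·L_C = 0.22 × 0.000887344 = 0.000195216
  π_D·L_D = 0.25 × 1.9366e-05 = 4.84151e-06
Sum: 0.00493641 + 0.00415218 + 0.000195216 + 4.84151e-06 = 0.00928865
So the posterior for Class B is 0.00415218 / 0.00928865 ≈ 0.447.

0.447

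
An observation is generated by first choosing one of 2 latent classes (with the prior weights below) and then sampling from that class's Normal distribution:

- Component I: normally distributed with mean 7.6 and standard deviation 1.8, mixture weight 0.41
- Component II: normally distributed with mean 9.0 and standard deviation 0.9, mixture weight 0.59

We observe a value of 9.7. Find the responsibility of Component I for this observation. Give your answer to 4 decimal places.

0.1923

Apply Bayes' rule: the posterior for each component is proportional to its prior times its likelihood at x.
Component likelihoods at x = 9.7:
  p_I = (1/(1.8·√(2π)))·exp(−(9.7−7.6)²/(2·1.8²)) = 0.221635·exp(-0.68056) = 0.112221
  p_II = (1/(0.9·√(2π)))·exp(−(9.7−9.0)²/(2·0.9²)) = 0.443269·exp(-0.30247) = 0.327572
Weight by the priors:
  P(Z=I)·p_I = 0.41 × 0.112221 = 0.0460108
  P(Z=II)·p_II = 0.59 × 0.327572 = 0.193268
Marginal: 0.0460108 + 0.193268 = 0.239278
Responsibility of Component I: 0.0460108 / 0.239278 ≈ 0.1923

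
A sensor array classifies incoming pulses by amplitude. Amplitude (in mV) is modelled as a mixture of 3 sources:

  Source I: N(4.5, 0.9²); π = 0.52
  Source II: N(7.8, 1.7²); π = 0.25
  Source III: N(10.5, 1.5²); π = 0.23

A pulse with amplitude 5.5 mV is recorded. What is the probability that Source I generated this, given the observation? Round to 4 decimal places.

The responsibility of component k is w_k f_k(x) divided by Σ_j w_j f_j(x).
Normal densities:
  L_I = (1/(0.9·√(2π)))·exp(−(5.5−4.5)²/(2·0.9²)) = 0.443269·exp(-0.61728) = 0.239103
  L_II = (1/(1.7·√(2π)))·exp(−(5.5−7.8)²/(2·1.7²)) = 0.234672·exp(-0.91522) = 0.0939689
  L_III = (1/(1.5·√(2π)))·exp(−(5.5−10.5)²/(2·1.5²)) = 0.265962·exp(-5.55556) = 0.00102819
Multiply by the mixture weights:
  w_I·L_I = 0.52 × 0.239103 = 0.124333
  w_II·L_II = 0.25 × 0.0939689 = 0.0234922
  w_III·L_III = 0.23 × 0.00102819 = 0.000236483
Marginal: 0.124333 + 0.0234922 + 0.000236483 = 0.148062
P(Source I | x) ≈ 0.8397

0.8397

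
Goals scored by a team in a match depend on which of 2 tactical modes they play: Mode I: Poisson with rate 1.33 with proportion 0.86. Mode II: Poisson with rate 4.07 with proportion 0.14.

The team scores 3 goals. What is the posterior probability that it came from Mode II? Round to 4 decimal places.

0.2315

The responsibility of component k is π_k f_k(x) divided by Σ_j π_j f_j(x).
Evaluate each component's likelihood at the observed value:
  f_I = 0.103703
  f_II = 0.19189
Unnormalised posteriors:
  π_I·f_I = 0.86 × 0.103703 = 0.0891847
  π_II·f_II = 0.14 × 0.19189 = 0.0268647
Sum: 0.0891847 + 0.0268647 = 0.116049
So the posterior for Mode II is 0.0268647 / 0.116049 ≈ 0.2315.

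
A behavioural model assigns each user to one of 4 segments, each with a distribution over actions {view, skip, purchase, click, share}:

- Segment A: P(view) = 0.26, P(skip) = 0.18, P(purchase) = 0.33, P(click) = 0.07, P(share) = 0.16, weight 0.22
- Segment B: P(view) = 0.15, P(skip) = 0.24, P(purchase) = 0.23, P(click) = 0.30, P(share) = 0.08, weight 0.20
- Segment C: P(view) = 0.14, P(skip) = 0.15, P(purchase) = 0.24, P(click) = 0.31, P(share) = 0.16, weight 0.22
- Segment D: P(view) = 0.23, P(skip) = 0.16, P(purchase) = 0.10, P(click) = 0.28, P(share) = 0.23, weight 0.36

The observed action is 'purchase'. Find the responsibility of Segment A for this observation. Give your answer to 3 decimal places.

0.350

Apply Bayes' rule: the posterior for each component is proportional to its prior times its likelihood at x.
Categorical probabilities:
  L_A = 0.33
  L_B = 0.23
  L_C = 0.24
  L_D = 0.1
Unnormalised posteriors:
  π_A·L_A = 0.22 × 0.33 = 0.0726
  π_B·L_B = 0.20 × 0.23 = 0.046
  π_C·L_C = 0.22 × 0.24 = 0.0528
  π_D·L_D = 0.36 × 0.1 = 0.036
Normaliser: 0.0726 + 0.046 + 0.0528 + 0.036 = 0.2074
P(Segment A | 'purchase') ≈ 0.350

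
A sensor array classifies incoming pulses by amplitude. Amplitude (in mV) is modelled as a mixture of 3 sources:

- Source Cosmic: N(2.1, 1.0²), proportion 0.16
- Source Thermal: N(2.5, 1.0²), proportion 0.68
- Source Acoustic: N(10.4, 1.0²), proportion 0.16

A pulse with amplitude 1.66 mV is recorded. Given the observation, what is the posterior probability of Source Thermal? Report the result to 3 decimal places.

0.767

By Bayes' theorem, P(k | x) = π_k f_k(x) / Σ_j π_j f_j(x).
Normal densities:
  f_Cosmic = (1/(1.0·√(2π)))·exp(−(1.66−2.1)²/(2·1.0²)) = 0.398942·exp(-0.09680) = 0.362135
  f_Thermal = (1/(1.0·√(2π)))·exp(−(1.66−2.5)²/(2·1.0²)) = 0.398942·exp(-0.35280) = 0.280344
  f_Acoustic = (1/(1.0·√(2π)))·exp(−(1.66−10.4)²/(2·1.0²)) = 0.398942·exp(-38.19380) = 1.0317e-17
Multiply by the mixture weights:
  π_Cosmic·f_Cosmic = 0.16 × 0.362135 = 0.0579416
  π_Thermal·f_Thermal = 0.68 × 0.280344 = 0.190634
  π_Acoustic·f_Acoustic = 0.16 × 1.0317e-17 = 1.65072e-18
Denominator: 0.0579416 + 0.190634 + 1.65072e-18 = 0.248575
P(Source Thermal | the observation) = 0.190634 / 0.248575 ≈ 0.767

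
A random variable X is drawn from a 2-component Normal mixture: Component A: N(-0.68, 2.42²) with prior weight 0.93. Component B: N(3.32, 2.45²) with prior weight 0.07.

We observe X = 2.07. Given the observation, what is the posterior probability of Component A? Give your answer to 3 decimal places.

By Bayes' theorem, P(k | x) = w_k f_k(x) / Σ_j w_j f_j(x).
Evaluate each component's likelihood at the observed value:
  f_A = (1/(2.42·√(2π)))·exp(−(2.07−-0.68)²/(2·2.42²)) = 0.164852·exp(-0.64566) = 0.0864346
  f_B = (1/(2.45·√(2π)))·exp(−(2.07−3.32)²/(2·2.45²)) = 0.162834·exp(-0.13015) = 0.142961
Weight by the priors:
  w_A·f_A = 0.93 × 0.0864346 = 0.0803842
  w_B·f_B = 0.07 × 0.142961 = 0.0100073
Marginal: 0.0803842 + 0.0100073 = 0.0903915
P(Component A | 2.07) = 0.0803842 / 0.0903915 ≈ 0.889

0.889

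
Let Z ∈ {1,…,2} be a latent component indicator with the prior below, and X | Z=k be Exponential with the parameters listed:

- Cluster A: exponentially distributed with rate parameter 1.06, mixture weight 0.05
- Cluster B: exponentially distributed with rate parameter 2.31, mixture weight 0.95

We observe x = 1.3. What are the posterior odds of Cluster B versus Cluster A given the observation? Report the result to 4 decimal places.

8.1533

The posterior odds equal the prior odds times the likelihood ratio: (P(Z=i)/P(Z=j))·(f_i(x)/f_j(x)).
Evaluate each component's likelihood at the observed value:
  L_A = 1.06·e^(−1.06·1.3) = 1.06·e^(−1.3780) = 0.267207
  L_B = 2.31·e^(−2.31·1.3) = 2.31·e^(−3.0030) = 0.114664
Posterior odds = (P(Z=B)·L_B) / (P(Z=A)·L_A) = (0.95·0.114664) / (0.05·0.267207) = 0.10893 / 0.0133604 ≈ 8.1533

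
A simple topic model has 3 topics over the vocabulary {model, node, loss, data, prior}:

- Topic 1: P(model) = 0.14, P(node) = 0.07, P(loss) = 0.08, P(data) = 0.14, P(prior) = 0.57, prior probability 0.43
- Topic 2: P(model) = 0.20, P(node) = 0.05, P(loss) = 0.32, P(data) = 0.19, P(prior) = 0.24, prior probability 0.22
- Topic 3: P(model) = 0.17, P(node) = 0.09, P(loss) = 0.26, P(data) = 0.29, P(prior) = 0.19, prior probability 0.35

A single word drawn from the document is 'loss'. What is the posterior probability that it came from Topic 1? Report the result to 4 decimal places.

Apply Bayes' rule: the posterior for each component is proportional to its prior times its likelihood at x.
Evaluate each component's likelihood at the observed value:
  L_1 = 0.08
  L_2 = 0.32
  L_3 = 0.26
Weight by the priors:
  P(Z=1)·L_1 = 0.43 × 0.08 = 0.0344
  P(Z=2)·L_2 = 0.22 × 0.32 = 0.0704
  P(Z=3)·L_3 = 0.35 × 0.26 = 0.091
Denominator: 0.0344 + 0.0704 + 0.091 = 0.1958
So the posterior for Topic 1 is 0.0344 / 0.1958 ≈ 0.1757.

0.1757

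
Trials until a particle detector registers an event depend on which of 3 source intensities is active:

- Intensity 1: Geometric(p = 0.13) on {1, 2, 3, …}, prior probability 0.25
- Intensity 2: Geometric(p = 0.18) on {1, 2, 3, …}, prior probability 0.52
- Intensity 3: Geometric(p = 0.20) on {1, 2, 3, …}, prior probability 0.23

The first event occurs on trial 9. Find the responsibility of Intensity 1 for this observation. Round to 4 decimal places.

0.2843

By Bayes' theorem, P(k | x) = P(Z=k) f_k(x) / Σ_j P(Z=j) f_j(x).
Component likelihoods at x = 9:
  L_1 = 0.13·(1−0.13)^8 = 0.13·0.328212 = 0.0426675
  L_2 = 0.18·(1−0.18)^8 = 0.18·0.204414 = 0.0367945
  L_3 = 0.20·(1−0.20)^8 = 0.20·0.167772 = 0.0335544
Unnormalised posteriors:
  P(Z=1)·L_1 = 0.25 × 0.0426675 = 0.0106669
  P(Z=2)·L_2 = 0.52 × 0.0367945 = 0.0191332
  P(Z=3)·L_3 = 0.23 × 0.0335544 = 0.00771752
Denominator: 0.0106669 + 0.0191332 + 0.00771752 = 0.0375176
Responsibility of Intensity 1: 0.0106669 / 0.0375176 ≈ 0.2843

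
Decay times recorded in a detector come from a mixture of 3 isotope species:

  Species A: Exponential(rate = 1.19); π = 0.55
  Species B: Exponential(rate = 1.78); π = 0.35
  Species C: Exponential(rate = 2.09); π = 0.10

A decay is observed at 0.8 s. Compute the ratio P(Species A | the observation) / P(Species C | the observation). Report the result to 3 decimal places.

The posterior odds equal the prior odds times the likelihood ratio: (π_i/π_j)·(f_i(x)/f_j(x)).
Evaluate each component's likelihood at the observed value:
  L_A = 1.19·e^(−1.19·0.8) = 1.19·e^(−0.9520) = 0.459302
  L_B = 1.78·e^(−1.78·0.8) = 1.78·e^(−1.4240) = 0.428533
  L_C = 2.09·e^(−2.09·0.8) = 2.09·e^(−1.6720) = 0.39265
Posterior odds = (π_A·L_A) / (π_C·L_C) = (0.55·0.459302) / (0.10·0.39265) = 0.252616 / 0.039265 ≈ 6.434

6.434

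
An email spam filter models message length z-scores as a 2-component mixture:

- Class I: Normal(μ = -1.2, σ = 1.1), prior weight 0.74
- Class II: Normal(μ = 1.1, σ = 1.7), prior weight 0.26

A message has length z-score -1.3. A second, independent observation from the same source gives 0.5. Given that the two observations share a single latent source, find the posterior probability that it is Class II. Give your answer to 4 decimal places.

0.1447

Apply Bayes' rule: the posterior for each component is proportional to its prior times its likelihood at x.
Since both observations come from the same component, the likelihood for component k is f_k(x₁)·f_k(x₂).
  p_I = [(1/(1.1·√(2π)))·exp(−(-1.3−-1.2)²/(2·1.1²)) = 0.362675·exp(-0.00413) = 0.361179] × [0.109869] = 0.0396825
  p_II = [(1/(1.7·√(2π)))·exp(−(-1.3−1.1)²/(2·1.7²)) = 0.234672·exp(-0.99654) = 0.0866302] × [0.220502] = 0.0191021
Unnormalised posteriors:
  w_I·p_I = 0.74 × 0.0396825 = 0.0293651
  w_II·p_II = 0.26 × 0.0191021 = 0.00496655
Marginal: 0.0293651 + 0.00496655 = 0.0343316
Responsibility of Class II: 0.00496655 / 0.0343316 ≈ 0.1447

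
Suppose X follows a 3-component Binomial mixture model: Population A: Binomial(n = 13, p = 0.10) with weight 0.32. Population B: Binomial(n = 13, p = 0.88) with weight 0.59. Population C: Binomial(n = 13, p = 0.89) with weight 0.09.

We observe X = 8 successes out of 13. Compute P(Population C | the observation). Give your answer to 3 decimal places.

0.097

P(component k | x) = π_k·f_k(x) / marginal(x), where marginal(x) = Σ_j π_j·f_j(x).
Binomial probabilities:
  L_A = C(13,8)·0.10^8·0.90^5 = 1287·1e-08·0.59049 = 7.59961e-06
  L_B = C(13,8)·0.88^8·0.12^5 = 1287·0.359635·2.48832e-05 = 0.0115172
  L_C = C(13,8)·0.89^8·0.11^5 = 1287·0.393659·1.61051e-05 = 0.00815947
Weight by the priors:
  π_A·L_A = 0.32 × 7.59961e-06 = 2.43187e-06
  π_B·L_B = 0.59 × 0.0115172 = 0.00679514
  π_C·L_C = 0.09 × 0.00815947 = 0.000734352
Denominator: 2.43187e-06 + 0.00679514 + 0.000734352 = 0.00753192
Responsibility of Population C: 0.000734352 / 0.00753192 ≈ 0.097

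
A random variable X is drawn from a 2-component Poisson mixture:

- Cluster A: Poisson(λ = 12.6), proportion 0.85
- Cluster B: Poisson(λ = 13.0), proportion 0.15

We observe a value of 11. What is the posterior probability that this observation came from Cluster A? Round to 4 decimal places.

0.8570

Apply Bayes' rule: the posterior for each component is proportional to its prior times its likelihood at x.
Evaluate each component's likelihood at the observed value:
  L_A = e^(−12.6)·12.6^11/11! = 0.107352
  L_B = e^(−13.0)·13.0^11/11! = 0.101483
Weight by the priors:
  π_A·L_A = 0.85 × 0.107352 = 0.0912491
  π_B·L_B = 0.15 × 0.101483 = 0.0152224
Denominator: 0.0912491 + 0.0152224 = 0.106472
Responsibility of Cluster A: 0.0912491 / 0.106472 ≈ 0.8570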